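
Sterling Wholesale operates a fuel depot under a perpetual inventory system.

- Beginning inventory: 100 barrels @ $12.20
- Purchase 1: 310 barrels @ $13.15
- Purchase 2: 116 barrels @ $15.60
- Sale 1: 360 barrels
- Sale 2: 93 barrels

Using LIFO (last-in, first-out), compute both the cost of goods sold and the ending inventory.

COGS = $6,215.50; ending inventory = $890.60

Sale 1 (360) [LIFO — newest first]: 116 @ $15.60 + 244 @ $13.15 = $5,018.20
Sale 2 (93) [LIFO — newest first]: 66 @ $13.15 + 27 @ $12.20 = $1,197.30
Total COGS = $5,018.20 + $1,197.30 = $6,215.50
Ending inventory: 73 @ $12.20 = $890.60
Check: goods available $7,106.10 = COGS $6,215.50 + ending $890.60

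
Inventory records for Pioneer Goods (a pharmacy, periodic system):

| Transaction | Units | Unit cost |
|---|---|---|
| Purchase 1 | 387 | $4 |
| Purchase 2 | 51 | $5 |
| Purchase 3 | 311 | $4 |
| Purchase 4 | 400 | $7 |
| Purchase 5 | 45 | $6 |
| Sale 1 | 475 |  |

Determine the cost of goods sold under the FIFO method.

Sale 1 (475) [FIFO — oldest first]: 387 @ $4 + 51 @ $5 + 37 @ $4 = $1,951
Ending inventory: 274 @ $4 + 400 @ $7 + 45 @ $6 = $4,166
Check: goods available $6,117 = COGS $1,951 + ending $4,166

COGS = $1,951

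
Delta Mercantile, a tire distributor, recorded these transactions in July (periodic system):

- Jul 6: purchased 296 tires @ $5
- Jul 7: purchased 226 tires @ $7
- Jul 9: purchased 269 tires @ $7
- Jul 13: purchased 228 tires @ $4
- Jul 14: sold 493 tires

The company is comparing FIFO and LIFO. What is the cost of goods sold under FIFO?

COGS = $2,859

FIFO COGS: 296 @ $5 + 197 @ $7 = $2,859
LIFO COGS: 228 @ $4 + 265 @ $7 = $2,767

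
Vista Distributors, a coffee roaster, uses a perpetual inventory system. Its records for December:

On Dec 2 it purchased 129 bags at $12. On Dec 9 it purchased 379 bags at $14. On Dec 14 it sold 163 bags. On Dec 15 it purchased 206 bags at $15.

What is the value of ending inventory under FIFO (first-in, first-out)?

Ending inventory = $7,920

Dec 14, 163 sold [FIFO — oldest first]: 129 @ $12 + 34 @ $14 = $2,024
Ending inventory: 345 @ $14 + 206 @ $15 = $7,920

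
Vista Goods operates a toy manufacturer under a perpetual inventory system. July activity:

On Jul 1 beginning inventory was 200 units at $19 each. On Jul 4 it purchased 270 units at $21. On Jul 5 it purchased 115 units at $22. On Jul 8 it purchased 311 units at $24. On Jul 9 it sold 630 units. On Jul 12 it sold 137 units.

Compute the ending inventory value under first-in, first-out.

Jul 9, 630 sold [FIFO — oldest first]: 200 @ $19 + 270 @ $21 + 115 @ $22 + 45 @ $24 = $13,080
Jul 12, 137 sold [FIFO — oldest first]: 137 @ $24 = $3,288
Total COGS = $13,080 + $3,288 = $16,368
Ending inventory: 129 @ $24 = $3,096

Ending inventory = $3,096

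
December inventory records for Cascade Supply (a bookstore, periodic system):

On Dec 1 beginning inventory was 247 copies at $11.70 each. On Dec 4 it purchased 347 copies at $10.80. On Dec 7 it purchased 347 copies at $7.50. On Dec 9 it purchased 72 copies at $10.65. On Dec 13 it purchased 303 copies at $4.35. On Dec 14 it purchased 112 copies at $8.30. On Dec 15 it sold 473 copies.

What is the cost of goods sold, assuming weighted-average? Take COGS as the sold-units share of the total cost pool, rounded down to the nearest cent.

Dec 15, sell 473: 473/1428 × $12,254.45 → $4,059.07
Ending inventory (cost pool remaining) = $8,195.38

COGS = $4,059.07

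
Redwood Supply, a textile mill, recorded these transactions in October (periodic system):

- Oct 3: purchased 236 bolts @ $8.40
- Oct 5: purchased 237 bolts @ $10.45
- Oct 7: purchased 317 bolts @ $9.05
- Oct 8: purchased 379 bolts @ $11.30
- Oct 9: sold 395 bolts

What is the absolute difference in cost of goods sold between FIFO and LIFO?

$783.55

FIFO COGS: 236 @ $8.40 + 159 @ $10.45 = $3,643.95
LIFO COGS: 379 @ $11.30 + 16 @ $9.05 = $4,427.50
Difference = |$3,643.95 − $4,427.50| = $783.55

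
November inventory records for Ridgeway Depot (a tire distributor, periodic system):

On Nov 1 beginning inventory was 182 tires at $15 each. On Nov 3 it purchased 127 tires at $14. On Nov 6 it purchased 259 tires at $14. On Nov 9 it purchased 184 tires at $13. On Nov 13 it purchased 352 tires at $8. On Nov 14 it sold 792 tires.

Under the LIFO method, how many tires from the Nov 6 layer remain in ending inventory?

Nov 14, 792 sold [LIFO — newest first]: 352 @ $8 + 184 @ $13 + 256 @ $14 = $8,792
Ending inventory: 182 @ $15 + 127 @ $14 + 3 @ $14 = $4,550

3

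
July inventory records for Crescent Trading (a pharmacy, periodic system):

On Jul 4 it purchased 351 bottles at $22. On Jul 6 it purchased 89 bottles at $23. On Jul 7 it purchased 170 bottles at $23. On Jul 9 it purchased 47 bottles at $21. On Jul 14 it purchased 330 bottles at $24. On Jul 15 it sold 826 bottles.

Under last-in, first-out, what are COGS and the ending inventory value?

Jul 15, 826 sold [LIFO — newest first]: 330 @ $24 + 47 @ $21 + 170 @ $23 + 89 @ $23 + 190 @ $22 = $19,044
Ending inventory: 161 @ $22 = $3,542
Check: goods available $22,586 = COGS $19,044 + ending $3,542

COGS = $19,044; ending inventory = $3,542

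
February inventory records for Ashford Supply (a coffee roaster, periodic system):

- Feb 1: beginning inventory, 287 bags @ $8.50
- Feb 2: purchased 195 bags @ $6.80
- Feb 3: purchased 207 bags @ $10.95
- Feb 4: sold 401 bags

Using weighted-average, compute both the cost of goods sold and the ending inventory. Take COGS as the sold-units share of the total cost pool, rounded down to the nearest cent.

Feb 4, sell 401: 401/689 × $6,032.15 → $3,510.72
Ending inventory (cost pool remaining) = $2,521.43
Check: goods available $6,032.15 = COGS $3,510.72 + ending $2,521.43

COGS = $3,510.72; ending inventory = $2,521.43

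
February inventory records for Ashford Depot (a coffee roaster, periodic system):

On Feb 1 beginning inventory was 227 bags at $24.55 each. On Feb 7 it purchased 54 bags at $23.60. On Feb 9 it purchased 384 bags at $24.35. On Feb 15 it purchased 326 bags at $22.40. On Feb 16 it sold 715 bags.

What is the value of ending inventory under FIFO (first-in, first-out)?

Feb 16, 715 sold [FIFO — oldest first]: 227 @ $24.55 + 54 @ $23.60 + 384 @ $24.35 + 50 @ $22.40 = $17,317.65
Ending inventory: 276 @ $22.40 = $6,182.40
Check: goods available $23,500.05 = COGS $17,317.65 + ending $6,182.40

Ending inventory = $6,182.40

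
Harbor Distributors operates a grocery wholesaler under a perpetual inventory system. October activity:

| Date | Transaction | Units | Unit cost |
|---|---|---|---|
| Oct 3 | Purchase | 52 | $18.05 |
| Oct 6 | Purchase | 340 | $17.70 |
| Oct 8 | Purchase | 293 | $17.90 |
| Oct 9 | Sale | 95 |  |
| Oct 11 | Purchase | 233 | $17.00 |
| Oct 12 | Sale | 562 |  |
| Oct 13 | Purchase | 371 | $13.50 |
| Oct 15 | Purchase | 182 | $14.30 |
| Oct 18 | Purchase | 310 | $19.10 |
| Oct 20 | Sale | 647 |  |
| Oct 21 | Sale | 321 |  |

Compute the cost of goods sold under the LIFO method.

COGS = $26,915.00

Oct 9, 95 sold [LIFO — newest first]: 95 @ $17.90 = $1,700.50
Oct 12, 562 sold [LIFO — newest first]: 233 @ $17.00 + 198 @ $17.90 + 131 @ $17.70 = $9,823.90
Oct 20, 647 sold [LIFO — newest first]: 310 @ $19.10 + 182 @ $14.30 + 155 @ $13.50 = $10,616.10
Oct 21, 321 sold [LIFO — newest first]: 216 @ $13.50 + 105 @ $17.70 = $4,774.50
Total COGS = $1,700.50 + $9,823.90 + $10,616.10 + $4,774.50 = $26,915.00
Ending inventory: 52 @ $18.05 + 104 @ $17.70 = $2,779.40
Check: goods available $29,694.40 = COGS $26,915.00 + ending $2,779.40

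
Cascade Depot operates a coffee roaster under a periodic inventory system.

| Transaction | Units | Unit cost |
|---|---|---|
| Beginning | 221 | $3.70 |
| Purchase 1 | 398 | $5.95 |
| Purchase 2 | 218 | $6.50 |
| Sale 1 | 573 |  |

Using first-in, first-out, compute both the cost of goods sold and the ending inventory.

Sale 1 (573) [FIFO — oldest first]: 221 @ $3.70 + 352 @ $5.95 = $2,912.10
Ending inventory: 46 @ $5.95 + 218 @ $6.50 = $1,690.70

COGS = $2,912.10; ending inventory = $1,690.70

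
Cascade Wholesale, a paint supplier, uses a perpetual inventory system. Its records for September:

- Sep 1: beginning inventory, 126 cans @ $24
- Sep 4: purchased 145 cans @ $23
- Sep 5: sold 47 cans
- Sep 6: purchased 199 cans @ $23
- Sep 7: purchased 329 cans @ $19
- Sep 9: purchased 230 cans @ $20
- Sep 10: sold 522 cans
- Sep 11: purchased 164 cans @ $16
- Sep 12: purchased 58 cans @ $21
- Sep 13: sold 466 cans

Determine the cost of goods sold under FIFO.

COGS = $21,883

Sep 5, 47 sold [FIFO — oldest first]: 47 @ $24 = $1,128
Sep 10, 522 sold [FIFO — oldest first]: 79 @ $24 + 145 @ $23 + 199 @ $23 + 99 @ $19 = $11,689
Sep 13, 466 sold [FIFO — oldest first]: 230 @ $19 + 230 @ $20 + 6 @ $16 = $9,066
Total COGS = $1,128 + $11,689 + $9,066 = $21,883
Ending inventory: 158 @ $16 + 58 @ $21 = $3,746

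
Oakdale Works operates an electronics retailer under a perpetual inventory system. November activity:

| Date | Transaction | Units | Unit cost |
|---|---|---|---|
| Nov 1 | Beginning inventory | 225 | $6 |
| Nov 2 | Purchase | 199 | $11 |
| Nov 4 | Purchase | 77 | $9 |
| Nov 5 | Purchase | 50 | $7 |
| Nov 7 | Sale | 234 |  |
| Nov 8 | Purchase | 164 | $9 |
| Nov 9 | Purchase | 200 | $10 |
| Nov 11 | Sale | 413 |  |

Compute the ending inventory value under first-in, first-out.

Ending inventory = $2,612

Nov 7, 234 sold [FIFO — oldest first]: 225 @ $6 + 9 @ $11 = $1,449
Nov 11, 413 sold [FIFO — oldest first]: 190 @ $11 + 77 @ $9 + 50 @ $7 + 96 @ $9 = $3,997
Total COGS = $1,449 + $3,997 = $5,446
Ending inventory: 68 @ $9 + 200 @ $10 = $2,612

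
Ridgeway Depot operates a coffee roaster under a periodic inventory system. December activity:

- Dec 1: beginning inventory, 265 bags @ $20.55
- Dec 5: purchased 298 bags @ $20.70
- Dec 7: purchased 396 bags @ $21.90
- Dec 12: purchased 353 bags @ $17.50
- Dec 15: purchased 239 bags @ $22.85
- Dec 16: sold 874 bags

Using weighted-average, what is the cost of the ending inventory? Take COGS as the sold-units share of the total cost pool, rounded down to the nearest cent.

Ending inventory = $13,935.21

Dec 16, sell 874: 874/1551 × $31,925.40 → $17,990.19
Ending inventory (cost pool remaining) = $13,935.21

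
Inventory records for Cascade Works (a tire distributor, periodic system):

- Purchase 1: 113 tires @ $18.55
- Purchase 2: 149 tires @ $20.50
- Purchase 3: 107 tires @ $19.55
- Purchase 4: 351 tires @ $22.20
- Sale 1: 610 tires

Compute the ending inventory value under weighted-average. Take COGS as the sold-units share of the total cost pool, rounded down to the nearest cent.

Ending inventory = $2,296.97

Sale 1, sell 610: 610/720 × $15,034.70 → $12,737.73
Ending inventory (cost pool remaining) = $2,296.97
Check: goods available $15,034.70 = COGS $12,737.73 + ending $2,296.97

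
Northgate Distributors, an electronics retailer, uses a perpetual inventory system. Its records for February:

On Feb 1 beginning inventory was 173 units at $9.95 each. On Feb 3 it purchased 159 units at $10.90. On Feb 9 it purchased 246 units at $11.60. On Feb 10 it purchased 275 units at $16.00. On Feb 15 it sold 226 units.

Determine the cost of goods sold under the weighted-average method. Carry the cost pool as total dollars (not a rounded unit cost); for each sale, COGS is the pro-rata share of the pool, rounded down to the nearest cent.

COGS = $2,837.06

After Feb 1: 173 on hand, pool $1,721.35 (≈ $9.9500 each)
After Feb 3: 332 on hand, pool $3,454.45 (≈ $10.4050 each)
After Feb 9: 578 on hand, pool $6,308.05 (≈ $10.9136 each)
After Feb 10: 853 on hand, pool $10,708.05 (≈ $12.5534 each)
Feb 15, sell 226: 226/853 × $10,708.05 → $2,837.06
Ending inventory (cost pool remaining) = $7,870.99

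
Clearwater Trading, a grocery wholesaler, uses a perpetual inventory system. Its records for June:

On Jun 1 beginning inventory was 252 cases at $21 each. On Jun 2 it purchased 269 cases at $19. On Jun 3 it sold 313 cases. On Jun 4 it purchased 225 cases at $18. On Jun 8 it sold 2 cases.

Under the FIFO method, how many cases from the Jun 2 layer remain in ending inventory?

206

Jun 3, 313 sold [FIFO — oldest first]: 252 @ $21 + 61 @ $19 = $6,451
Jun 8, 2 sold [FIFO — oldest first]: 2 @ $19 = $38
Total COGS = $6,451 + $38 = $6,489
Ending inventory: 206 @ $19 + 225 @ $18 = $7,964
Check: goods available $14,453 = COGS $6,489 + ending $7,964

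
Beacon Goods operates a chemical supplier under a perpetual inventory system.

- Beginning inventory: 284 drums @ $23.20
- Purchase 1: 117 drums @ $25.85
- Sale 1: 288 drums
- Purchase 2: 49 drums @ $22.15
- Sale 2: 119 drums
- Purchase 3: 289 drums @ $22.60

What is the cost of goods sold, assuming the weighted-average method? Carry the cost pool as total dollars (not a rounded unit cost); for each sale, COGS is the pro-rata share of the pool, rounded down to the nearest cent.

COGS = $9,691.46

After Beginning: 284 on hand, pool $6,588.80 (≈ $23.2000 each)
After Purchase 1: 401 on hand, pool $9,613.25 (≈ $23.9732 each)
Sale 1, sell 288: 288/401 × $9,613.25 → $6,904.27
After Purchase 2: 162 on hand, pool $3,794.33 (≈ $23.4218 each)
Sale 2, sell 119: 119/162 × $3,794.33 → $2,787.19
After Purchase 3: 332 on hand, pool $7,538.54 (≈ $22.7064 each)
Total COGS = $6,904.27 + $2,787.19 = $9,691.46
Ending inventory (cost pool remaining) = $7,538.54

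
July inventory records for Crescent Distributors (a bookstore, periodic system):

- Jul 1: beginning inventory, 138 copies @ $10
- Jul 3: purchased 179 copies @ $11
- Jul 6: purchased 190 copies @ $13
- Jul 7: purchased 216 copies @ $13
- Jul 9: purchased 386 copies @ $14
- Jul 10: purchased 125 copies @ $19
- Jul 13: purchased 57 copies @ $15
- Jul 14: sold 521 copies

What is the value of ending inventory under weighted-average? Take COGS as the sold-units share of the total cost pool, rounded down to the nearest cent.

Ending inventory = $10,295.10

Jul 14, sell 521: 521/1291 × $17,261.00 → $6,965.90
Ending inventory (cost pool remaining) = $10,295.10
Check: goods available $17,261.00 = COGS $6,965.90 + ending $10,295.10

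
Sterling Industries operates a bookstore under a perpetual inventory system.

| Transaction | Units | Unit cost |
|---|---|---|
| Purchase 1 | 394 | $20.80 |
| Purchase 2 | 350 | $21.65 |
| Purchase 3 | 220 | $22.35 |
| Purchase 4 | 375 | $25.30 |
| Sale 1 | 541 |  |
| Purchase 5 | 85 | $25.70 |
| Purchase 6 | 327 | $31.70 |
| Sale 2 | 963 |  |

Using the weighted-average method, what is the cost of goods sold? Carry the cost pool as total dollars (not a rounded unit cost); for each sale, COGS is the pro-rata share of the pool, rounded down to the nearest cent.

COGS = $36,494.41

After Purchase 1: 394 on hand, pool $8,195.20 (≈ $20.8000 each)
After Purchase 2: 744 on hand, pool $15,772.70 (≈ $21.1999 each)
After Purchase 3: 964 on hand, pool $20,689.70 (≈ $21.4623 each)
After Purchase 4: 1339 on hand, pool $30,177.20 (≈ $22.5371 each)
Sale 1, sell 541: 541/1339 × $30,177.20 → $12,192.58
After Purchase 5: 883 on hand, pool $20,169.12 (≈ $22.8416 each)
After Purchase 6: 1210 on hand, pool $30,535.02 (≈ $25.2356 each)
Sale 2, sell 963: 963/1210 × $30,535.02 → $24,301.83
Total COGS = $12,192.58 + $24,301.83 = $36,494.41
Ending inventory (cost pool remaining) = $6,233.19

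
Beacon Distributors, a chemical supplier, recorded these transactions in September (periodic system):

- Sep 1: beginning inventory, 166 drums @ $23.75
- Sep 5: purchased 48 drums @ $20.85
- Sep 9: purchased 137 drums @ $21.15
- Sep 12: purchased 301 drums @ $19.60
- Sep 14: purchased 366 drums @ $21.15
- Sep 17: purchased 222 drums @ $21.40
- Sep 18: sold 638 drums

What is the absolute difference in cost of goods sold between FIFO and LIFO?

$5.65

FIFO COGS: 166 @ $23.75 + 48 @ $20.85 + 137 @ $21.15 + 287 @ $19.60 = $13,466.05
LIFO COGS: 222 @ $21.40 + 366 @ $21.15 + 50 @ $19.60 = $13,471.70
Difference = |$13,466.05 − $13,471.70| = $5.65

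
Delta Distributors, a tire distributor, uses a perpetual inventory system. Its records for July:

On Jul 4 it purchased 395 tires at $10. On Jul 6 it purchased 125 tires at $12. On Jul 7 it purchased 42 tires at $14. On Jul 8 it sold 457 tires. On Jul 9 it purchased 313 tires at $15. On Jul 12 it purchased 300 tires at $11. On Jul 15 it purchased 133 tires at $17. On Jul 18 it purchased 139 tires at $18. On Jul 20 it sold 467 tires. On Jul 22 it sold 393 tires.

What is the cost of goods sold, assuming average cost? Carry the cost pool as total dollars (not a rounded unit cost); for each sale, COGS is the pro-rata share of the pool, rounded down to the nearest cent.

COGS = $16,972.57

After Jul 4: 395 on hand, pool $3,950.00 (≈ $10.0000 each)
After Jul 6: 520 on hand, pool $5,450.00 (≈ $10.4808 each)
After Jul 7: 562 on hand, pool $6,038.00 (≈ $10.7438 each)
Jul 8, sell 457: 457/562 × $6,038.00 → $4,909.90
After Jul 9: 418 on hand, pool $5,823.10 (≈ $13.9309 each)
After Jul 12: 718 on hand, pool $9,123.10 (≈ $12.7063 each)
After Jul 15: 851 on hand, pool $11,384.10 (≈ $13.3773 each)
After Jul 18: 990 on hand, pool $13,886.10 (≈ $14.0264 each)
Jul 20, sell 467: 467/990 × $13,886.10 → $6,550.31
Jul 22, sell 393: 393/523 × $7,335.79 → $5,512.36
Total COGS = $4,909.90 + $6,550.31 + $5,512.36 = $16,972.57
Ending inventory (cost pool remaining) = $1,823.43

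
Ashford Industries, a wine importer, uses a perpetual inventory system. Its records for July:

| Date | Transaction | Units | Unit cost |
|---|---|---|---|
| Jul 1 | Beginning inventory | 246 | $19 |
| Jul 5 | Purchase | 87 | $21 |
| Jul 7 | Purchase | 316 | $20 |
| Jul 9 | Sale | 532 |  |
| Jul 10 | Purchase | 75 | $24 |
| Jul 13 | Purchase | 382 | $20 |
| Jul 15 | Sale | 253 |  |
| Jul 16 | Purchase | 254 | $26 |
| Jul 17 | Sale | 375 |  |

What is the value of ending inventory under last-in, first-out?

Ending inventory = $4,183

Jul 9, 532 sold [LIFO — newest first]: 316 @ $20 + 87 @ $21 + 129 @ $19 = $10,598
Jul 15, 253 sold [LIFO — newest first]: 253 @ $20 = $5,060
Jul 17, 375 sold [LIFO — newest first]: 254 @ $26 + 121 @ $20 = $9,024
Total COGS = $10,598 + $5,060 + $9,024 = $24,682
Ending inventory: 117 @ $19 + 75 @ $24 + 8 @ $20 = $4,183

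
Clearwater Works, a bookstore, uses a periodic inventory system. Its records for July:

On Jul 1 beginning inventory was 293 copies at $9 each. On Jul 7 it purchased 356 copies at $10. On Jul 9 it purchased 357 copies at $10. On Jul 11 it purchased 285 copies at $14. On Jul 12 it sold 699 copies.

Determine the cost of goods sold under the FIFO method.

Jul 12, 699 sold [FIFO — oldest first]: 293 @ $9 + 356 @ $10 + 50 @ $10 = $6,697
Ending inventory: 307 @ $10 + 285 @ $14 = $7,060

COGS = $6,697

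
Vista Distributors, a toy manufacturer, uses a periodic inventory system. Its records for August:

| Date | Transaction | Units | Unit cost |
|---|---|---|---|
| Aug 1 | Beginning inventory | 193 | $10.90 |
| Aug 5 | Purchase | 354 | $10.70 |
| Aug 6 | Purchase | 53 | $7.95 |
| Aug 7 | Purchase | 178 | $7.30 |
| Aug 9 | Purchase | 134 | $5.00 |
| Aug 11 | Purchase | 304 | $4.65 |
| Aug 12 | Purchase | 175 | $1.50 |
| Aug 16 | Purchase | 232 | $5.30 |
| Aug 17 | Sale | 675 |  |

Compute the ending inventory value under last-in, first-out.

Aug 17, 675 sold [LIFO — newest first]: 232 @ $5.30 + 175 @ $1.50 + 268 @ $4.65 = $2,738.30
Ending inventory: 193 @ $10.90 + 354 @ $10.70 + 53 @ $7.95 + 178 @ $7.30 + 134 @ $5.00 + 36 @ $4.65 = $8,449.65
Check: goods available $11,187.95 = COGS $2,738.30 + ending $8,449.65

Ending inventory = $8,449.65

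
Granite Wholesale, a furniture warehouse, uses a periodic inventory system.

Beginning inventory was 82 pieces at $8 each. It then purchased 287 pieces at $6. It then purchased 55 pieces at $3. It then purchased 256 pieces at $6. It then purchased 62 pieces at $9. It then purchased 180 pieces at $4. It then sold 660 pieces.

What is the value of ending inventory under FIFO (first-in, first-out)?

Sale 1 (660) [FIFO — oldest first]: 82 @ $8 + 287 @ $6 + 55 @ $3 + 236 @ $6 = $3,959
Ending inventory: 20 @ $6 + 62 @ $9 + 180 @ $4 = $1,398
Check: goods available $5,357 = COGS $3,959 + ending $1,398

Ending inventory = $1,398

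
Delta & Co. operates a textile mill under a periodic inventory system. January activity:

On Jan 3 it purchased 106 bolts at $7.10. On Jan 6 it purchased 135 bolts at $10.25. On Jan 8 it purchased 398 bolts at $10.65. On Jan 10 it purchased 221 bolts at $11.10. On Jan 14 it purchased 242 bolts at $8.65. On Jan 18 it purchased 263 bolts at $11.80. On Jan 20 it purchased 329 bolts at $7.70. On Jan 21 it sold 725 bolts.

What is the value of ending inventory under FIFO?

Jan 21, 725 sold [FIFO — oldest first]: 106 @ $7.10 + 135 @ $10.25 + 398 @ $10.65 + 86 @ $11.10 = $7,329.65
Ending inventory: 135 @ $11.10 + 242 @ $8.65 + 263 @ $11.80 + 329 @ $7.70 = $9,228.50

Ending inventory = $9,228.50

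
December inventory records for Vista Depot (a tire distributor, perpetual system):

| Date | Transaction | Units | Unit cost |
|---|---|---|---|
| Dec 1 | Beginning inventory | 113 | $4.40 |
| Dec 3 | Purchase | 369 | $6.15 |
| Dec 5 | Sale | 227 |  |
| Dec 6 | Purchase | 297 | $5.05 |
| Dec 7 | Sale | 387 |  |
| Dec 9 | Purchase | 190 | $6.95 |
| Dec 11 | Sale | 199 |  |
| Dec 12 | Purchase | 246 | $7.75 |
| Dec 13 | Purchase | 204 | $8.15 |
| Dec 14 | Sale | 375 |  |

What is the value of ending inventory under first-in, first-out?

Dec 5, 227 sold [FIFO — oldest first]: 113 @ $4.40 + 114 @ $6.15 = $1,198.30
Dec 7, 387 sold [FIFO — oldest first]: 255 @ $6.15 + 132 @ $5.05 = $2,234.85
Dec 11, 199 sold [FIFO — oldest first]: 165 @ $5.05 + 34 @ $6.95 = $1,069.55
Dec 14, 375 sold [FIFO — oldest first]: 156 @ $6.95 + 219 @ $7.75 = $2,781.45
Total COGS = $1,198.30 + $2,234.85 + $1,069.55 + $2,781.45 = $7,284.15
Ending inventory: 27 @ $7.75 + 204 @ $8.15 = $1,871.85
Check: goods available $9,156.00 = COGS $7,284.15 + ending $1,871.85

Ending inventory = $1,871.85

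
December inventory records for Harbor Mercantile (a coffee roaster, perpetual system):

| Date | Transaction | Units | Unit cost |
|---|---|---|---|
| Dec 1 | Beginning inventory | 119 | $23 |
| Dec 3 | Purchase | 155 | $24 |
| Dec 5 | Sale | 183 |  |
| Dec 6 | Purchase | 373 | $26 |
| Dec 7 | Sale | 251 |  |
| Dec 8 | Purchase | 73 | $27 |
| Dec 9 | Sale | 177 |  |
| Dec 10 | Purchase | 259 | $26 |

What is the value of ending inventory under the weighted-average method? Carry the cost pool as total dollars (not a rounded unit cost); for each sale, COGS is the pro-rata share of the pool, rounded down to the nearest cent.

Ending inventory = $9,557.07

After Dec 1: 119 on hand, pool $2,737.00 (≈ $23.0000 each)
After Dec 3: 274 on hand, pool $6,457.00 (≈ $23.5657 each)
Dec 5, sell 183: 183/274 × $6,457.00 → $4,312.52
After Dec 6: 464 on hand, pool $11,842.48 (≈ $25.5226 each)
Dec 7, sell 251: 251/464 × $11,842.48 → $6,406.16
After Dec 8: 286 on hand, pool $7,407.32 (≈ $25.8997 each)
Dec 9, sell 177: 177/286 × $7,407.32 → $4,584.25
After Dec 10: 368 on hand, pool $9,557.07 (≈ $25.9703 each)
Total COGS = $4,312.52 + $6,406.16 + $4,584.25 = $15,302.93
Ending inventory (cost pool remaining) = $9,557.07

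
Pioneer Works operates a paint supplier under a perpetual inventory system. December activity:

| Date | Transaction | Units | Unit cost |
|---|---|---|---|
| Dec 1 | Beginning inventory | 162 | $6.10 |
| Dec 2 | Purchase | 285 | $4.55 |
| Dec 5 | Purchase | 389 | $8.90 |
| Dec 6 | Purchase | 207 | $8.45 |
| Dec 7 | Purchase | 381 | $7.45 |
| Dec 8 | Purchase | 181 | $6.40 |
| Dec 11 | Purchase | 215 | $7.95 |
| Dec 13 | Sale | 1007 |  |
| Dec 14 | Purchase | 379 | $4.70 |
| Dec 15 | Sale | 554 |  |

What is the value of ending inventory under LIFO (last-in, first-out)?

Dec 13, 1007 sold [LIFO — newest first]: 215 @ $7.95 + 181 @ $6.40 + 381 @ $7.45 + 207 @ $8.45 + 23 @ $8.90 = $7,659.95
Dec 15, 554 sold [LIFO — newest first]: 379 @ $4.70 + 175 @ $8.90 = $3,338.80
Total COGS = $7,659.95 + $3,338.80 = $10,998.75
Ending inventory: 162 @ $6.10 + 285 @ $4.55 + 191 @ $8.90 = $3,984.85

Ending inventory = $3,984.85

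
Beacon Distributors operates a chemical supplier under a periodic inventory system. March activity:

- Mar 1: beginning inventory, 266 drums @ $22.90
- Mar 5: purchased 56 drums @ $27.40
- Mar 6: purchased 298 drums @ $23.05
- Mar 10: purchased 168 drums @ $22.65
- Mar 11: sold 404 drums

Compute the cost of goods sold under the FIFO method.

Mar 11, 404 sold [FIFO — oldest first]: 266 @ $22.90 + 56 @ $27.40 + 82 @ $23.05 = $9,515.90
Ending inventory: 216 @ $23.05 + 168 @ $22.65 = $8,784.00

COGS = $9,515.90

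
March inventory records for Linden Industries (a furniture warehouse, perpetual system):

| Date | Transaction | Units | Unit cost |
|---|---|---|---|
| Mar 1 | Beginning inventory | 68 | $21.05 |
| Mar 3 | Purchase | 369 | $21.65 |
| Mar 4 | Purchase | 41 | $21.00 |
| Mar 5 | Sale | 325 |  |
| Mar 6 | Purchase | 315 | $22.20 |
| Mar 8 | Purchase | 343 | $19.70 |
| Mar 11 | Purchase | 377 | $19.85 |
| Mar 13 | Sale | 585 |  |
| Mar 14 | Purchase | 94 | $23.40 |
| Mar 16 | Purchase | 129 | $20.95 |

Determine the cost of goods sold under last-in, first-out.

Mar 5, 325 sold [LIFO — newest first]: 41 @ $21.00 + 284 @ $21.65 = $7,009.60
Mar 13, 585 sold [LIFO — newest first]: 377 @ $19.85 + 208 @ $19.70 = $11,581.05
Total COGS = $7,009.60 + $11,581.05 = $18,590.65
Ending inventory: 68 @ $21.05 + 85 @ $21.65 + 315 @ $22.20 + 135 @ $19.70 + 94 @ $23.40 + 129 @ $20.95 = $17,826.30

COGS = $18,590.65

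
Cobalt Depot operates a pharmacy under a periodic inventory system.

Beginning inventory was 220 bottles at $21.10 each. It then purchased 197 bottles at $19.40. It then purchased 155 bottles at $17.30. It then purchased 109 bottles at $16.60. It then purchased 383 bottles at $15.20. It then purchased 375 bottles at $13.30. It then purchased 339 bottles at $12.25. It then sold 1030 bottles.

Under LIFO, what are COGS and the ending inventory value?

COGS = $13,943.45; ending inventory = $13,973.10

Sale 1 (1030) [LIFO — newest first]: 339 @ $12.25 + 375 @ $13.30 + 316 @ $15.20 = $13,943.45
Ending inventory: 220 @ $21.10 + 197 @ $19.40 + 155 @ $17.30 + 109 @ $16.60 + 67 @ $15.20 = $13,973.10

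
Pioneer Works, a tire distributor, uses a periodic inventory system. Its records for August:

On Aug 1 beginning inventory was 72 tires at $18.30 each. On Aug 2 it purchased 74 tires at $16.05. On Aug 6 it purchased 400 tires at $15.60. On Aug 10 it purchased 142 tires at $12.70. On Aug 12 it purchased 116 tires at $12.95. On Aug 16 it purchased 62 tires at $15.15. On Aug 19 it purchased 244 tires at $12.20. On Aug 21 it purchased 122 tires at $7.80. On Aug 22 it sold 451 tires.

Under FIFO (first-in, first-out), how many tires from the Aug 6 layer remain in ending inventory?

95

Aug 22, 451 sold [FIFO — oldest first]: 72 @ $18.30 + 74 @ $16.05 + 305 @ $15.60 = $7,263.30
Ending inventory: 95 @ $15.60 + 142 @ $12.70 + 116 @ $12.95 + 62 @ $15.15 + 244 @ $12.20 + 122 @ $7.80 = $9,655.30
Check: goods available $16,918.60 = COGS $7,263.30 + ending $9,655.30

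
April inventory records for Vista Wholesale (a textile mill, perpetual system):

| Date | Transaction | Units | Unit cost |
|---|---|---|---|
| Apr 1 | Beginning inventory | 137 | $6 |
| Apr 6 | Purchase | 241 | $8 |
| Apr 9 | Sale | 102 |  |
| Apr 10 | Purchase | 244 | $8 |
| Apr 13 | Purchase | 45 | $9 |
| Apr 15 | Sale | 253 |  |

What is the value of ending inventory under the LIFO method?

Ending inventory = $2,222

Apr 9, 102 sold [LIFO — newest first]: 102 @ $8 = $816
Apr 15, 253 sold [LIFO — newest first]: 45 @ $9 + 208 @ $8 = $2,069
Total COGS = $816 + $2,069 = $2,885
Ending inventory: 137 @ $6 + 139 @ $8 + 36 @ $8 = $2,222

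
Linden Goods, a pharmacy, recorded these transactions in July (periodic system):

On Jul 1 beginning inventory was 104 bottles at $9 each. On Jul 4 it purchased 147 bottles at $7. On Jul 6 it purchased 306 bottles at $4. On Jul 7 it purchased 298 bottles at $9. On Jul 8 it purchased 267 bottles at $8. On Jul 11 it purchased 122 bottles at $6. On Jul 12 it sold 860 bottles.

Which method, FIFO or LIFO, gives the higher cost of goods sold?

LIFO

FIFO COGS: 104 @ $9 + 147 @ $7 + 306 @ $4 + 298 @ $9 + 5 @ $8 = $5,911
LIFO COGS: 122 @ $6 + 267 @ $8 + 298 @ $9 + 173 @ $4 = $6,242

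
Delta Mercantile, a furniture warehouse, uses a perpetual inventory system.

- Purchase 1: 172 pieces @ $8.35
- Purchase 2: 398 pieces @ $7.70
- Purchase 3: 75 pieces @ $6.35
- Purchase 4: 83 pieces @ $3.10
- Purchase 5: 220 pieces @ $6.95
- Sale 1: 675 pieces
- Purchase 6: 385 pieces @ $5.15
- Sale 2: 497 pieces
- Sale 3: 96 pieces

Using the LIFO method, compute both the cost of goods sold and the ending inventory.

Sale 1 (675) [LIFO — newest first]: 220 @ $6.95 + 83 @ $3.10 + 75 @ $6.35 + 297 @ $7.70 = $4,549.45
Sale 2 (497) [LIFO — newest first]: 385 @ $5.15 + 101 @ $7.70 + 11 @ $8.35 = $2,852.30
Sale 3 (96) [LIFO — newest first]: 96 @ $8.35 = $801.60
Total COGS = $4,549.45 + $2,852.30 + $801.60 = $8,203.35
Ending inventory: 65 @ $8.35 = $542.75
Check: goods available $8,746.10 = COGS $8,203.35 + ending $542.75

COGS = $8,203.35; ending inventory = $542.75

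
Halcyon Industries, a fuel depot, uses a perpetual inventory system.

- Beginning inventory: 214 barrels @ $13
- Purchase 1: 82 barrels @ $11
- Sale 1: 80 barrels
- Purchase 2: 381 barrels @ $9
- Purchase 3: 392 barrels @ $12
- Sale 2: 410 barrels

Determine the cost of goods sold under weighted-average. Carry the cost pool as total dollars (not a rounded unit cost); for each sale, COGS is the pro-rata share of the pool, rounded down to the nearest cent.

After Beginning: 214 on hand, pool $2,782.00 (≈ $13.0000 each)
After Purchase 1: 296 on hand, pool $3,684.00 (≈ $12.4459 each)
Sale 1, sell 80: 80/296 × $3,684.00 → $995.67
After Purchase 2: 597 on hand, pool $6,117.33 (≈ $10.2468 each)
After Purchase 3: 989 on hand, pool $10,821.33 (≈ $10.9417 each)
Sale 2, sell 410: 410/989 × $10,821.33 → $4,486.09
Total COGS = $995.67 + $4,486.09 = $5,481.76
Ending inventory (cost pool remaining) = $6,335.24

COGS = $5,481.76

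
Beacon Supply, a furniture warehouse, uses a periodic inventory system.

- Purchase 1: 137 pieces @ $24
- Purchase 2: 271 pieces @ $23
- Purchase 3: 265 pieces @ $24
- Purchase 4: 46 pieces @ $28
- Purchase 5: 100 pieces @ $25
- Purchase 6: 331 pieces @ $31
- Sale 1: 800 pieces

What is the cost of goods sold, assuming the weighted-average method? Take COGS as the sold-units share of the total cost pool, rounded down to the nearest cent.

COGS = $20,820.86

Sale 1, sell 800: 800/1150 × $29,930.00 → $20,820.86
Ending inventory (cost pool remaining) = $9,109.14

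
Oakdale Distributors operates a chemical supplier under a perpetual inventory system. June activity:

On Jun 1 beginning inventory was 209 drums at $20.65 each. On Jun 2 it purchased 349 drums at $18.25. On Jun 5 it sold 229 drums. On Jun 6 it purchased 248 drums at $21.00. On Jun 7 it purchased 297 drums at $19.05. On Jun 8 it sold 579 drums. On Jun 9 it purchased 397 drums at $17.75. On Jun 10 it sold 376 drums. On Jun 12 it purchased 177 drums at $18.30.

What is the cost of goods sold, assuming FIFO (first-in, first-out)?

Jun 5, 229 sold [FIFO — oldest first]: 209 @ $20.65 + 20 @ $18.25 = $4,680.85
Jun 8, 579 sold [FIFO — oldest first]: 329 @ $18.25 + 248 @ $21.00 + 2 @ $19.05 = $11,250.35
Jun 10, 376 sold [FIFO — oldest first]: 295 @ $19.05 + 81 @ $17.75 = $7,057.50
Total COGS = $4,680.85 + $11,250.35 + $7,057.50 = $22,988.70
Ending inventory: 316 @ $17.75 + 177 @ $18.30 = $8,848.10
Check: goods available $31,836.80 = COGS $22,988.70 + ending $8,848.10

COGS = $22,988.70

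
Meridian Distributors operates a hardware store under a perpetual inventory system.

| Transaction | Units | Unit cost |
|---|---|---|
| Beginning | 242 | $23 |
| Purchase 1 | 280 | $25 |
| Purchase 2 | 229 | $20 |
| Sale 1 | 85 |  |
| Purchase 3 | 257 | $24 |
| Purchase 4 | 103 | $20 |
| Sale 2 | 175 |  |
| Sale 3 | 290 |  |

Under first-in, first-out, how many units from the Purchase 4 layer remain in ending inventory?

103

Sale 1 (85) [FIFO — oldest first]: 85 @ $23 = $1,955
Sale 2 (175) [FIFO — oldest first]: 157 @ $23 + 18 @ $25 = $4,061
Sale 3 (290) [FIFO — oldest first]: 262 @ $25 + 28 @ $20 = $7,110
Total COGS = $1,955 + $4,061 + $7,110 = $13,126
Ending inventory: 201 @ $20 + 257 @ $24 + 103 @ $20 = $12,248
Check: goods available $25,374 = COGS $13,126 + ending $12,248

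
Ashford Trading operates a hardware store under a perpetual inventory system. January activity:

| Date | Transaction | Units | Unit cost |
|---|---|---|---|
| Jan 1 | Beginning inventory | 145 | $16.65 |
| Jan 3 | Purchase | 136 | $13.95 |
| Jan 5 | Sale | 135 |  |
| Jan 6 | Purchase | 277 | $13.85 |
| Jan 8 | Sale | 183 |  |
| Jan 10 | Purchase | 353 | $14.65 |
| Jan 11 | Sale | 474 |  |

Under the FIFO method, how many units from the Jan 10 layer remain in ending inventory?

Jan 5, 135 sold [FIFO — oldest first]: 135 @ $16.65 = $2,247.75
Jan 8, 183 sold [FIFO — oldest first]: 10 @ $16.65 + 136 @ $13.95 + 37 @ $13.85 = $2,576.15
Jan 11, 474 sold [FIFO — oldest first]: 240 @ $13.85 + 234 @ $14.65 = $6,752.10
Total COGS = $2,247.75 + $2,576.15 + $6,752.10 = $11,576.00
Ending inventory: 119 @ $14.65 = $1,743.35
Check: goods available $13,319.35 = COGS $11,576.00 + ending $1,743.35

119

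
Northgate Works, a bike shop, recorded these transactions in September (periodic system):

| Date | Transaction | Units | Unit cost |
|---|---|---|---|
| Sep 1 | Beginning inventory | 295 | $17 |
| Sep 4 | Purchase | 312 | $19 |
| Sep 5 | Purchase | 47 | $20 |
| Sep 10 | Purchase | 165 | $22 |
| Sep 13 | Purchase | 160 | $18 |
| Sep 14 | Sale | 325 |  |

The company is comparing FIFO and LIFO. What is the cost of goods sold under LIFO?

COGS = $6,510

FIFO COGS: 295 @ $17 + 30 @ $19 = $5,585
LIFO COGS: 160 @ $18 + 165 @ $22 = $6,510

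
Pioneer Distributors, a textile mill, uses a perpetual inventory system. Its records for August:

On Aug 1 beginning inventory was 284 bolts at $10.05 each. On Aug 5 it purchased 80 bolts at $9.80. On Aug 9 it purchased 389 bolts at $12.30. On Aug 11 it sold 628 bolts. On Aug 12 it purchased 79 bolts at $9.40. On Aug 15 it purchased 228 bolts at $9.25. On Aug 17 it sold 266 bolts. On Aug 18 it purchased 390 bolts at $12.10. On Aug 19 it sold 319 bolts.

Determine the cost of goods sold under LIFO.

Aug 11, 628 sold [LIFO — newest first]: 389 @ $12.30 + 80 @ $9.80 + 159 @ $10.05 = $7,166.65
Aug 17, 266 sold [LIFO — newest first]: 228 @ $9.25 + 38 @ $9.40 = $2,466.20
Aug 19, 319 sold [LIFO — newest first]: 319 @ $12.10 = $3,859.90
Total COGS = $7,166.65 + $2,466.20 + $3,859.90 = $13,492.75
Ending inventory: 125 @ $10.05 + 41 @ $9.40 + 71 @ $12.10 = $2,500.75
Check: goods available $15,993.50 = COGS $13,492.75 + ending $2,500.75

COGS = $13,492.75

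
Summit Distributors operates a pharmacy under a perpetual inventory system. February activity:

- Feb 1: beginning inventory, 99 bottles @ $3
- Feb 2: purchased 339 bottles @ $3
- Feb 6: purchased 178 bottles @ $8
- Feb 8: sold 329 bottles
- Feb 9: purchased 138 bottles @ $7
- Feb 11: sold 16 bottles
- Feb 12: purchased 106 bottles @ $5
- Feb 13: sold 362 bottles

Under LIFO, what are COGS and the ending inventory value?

Feb 8, 329 sold [LIFO — newest first]: 178 @ $8 + 151 @ $3 = $1,877
Feb 11, 16 sold [LIFO — newest first]: 16 @ $7 = $112
Feb 13, 362 sold [LIFO — newest first]: 106 @ $5 + 122 @ $7 + 134 @ $3 = $1,786
Total COGS = $1,877 + $112 + $1,786 = $3,775
Ending inventory: 99 @ $3 + 54 @ $3 = $459

COGS = $3,775; ending inventory = $459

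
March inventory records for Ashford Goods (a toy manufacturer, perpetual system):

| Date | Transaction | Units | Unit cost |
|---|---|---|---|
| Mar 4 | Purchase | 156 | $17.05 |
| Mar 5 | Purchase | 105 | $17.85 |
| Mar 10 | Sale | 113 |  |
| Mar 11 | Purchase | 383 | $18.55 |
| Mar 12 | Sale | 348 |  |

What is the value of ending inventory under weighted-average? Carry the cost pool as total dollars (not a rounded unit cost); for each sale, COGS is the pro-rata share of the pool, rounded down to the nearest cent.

After Mar 4: 156 on hand, pool $2,659.80 (≈ $17.0500 each)
After Mar 5: 261 on hand, pool $4,534.05 (≈ $17.3718 each)
Mar 10, sell 113: 113/261 × $4,534.05 → $1,963.01
After Mar 11: 531 on hand, pool $9,675.69 (≈ $18.2216 each)
Mar 12, sell 348: 348/531 × $9,675.69 → $6,341.13
Total COGS = $1,963.01 + $6,341.13 = $8,304.14
Ending inventory (cost pool remaining) = $3,334.56
Check: goods available $11,638.70 = COGS $8,304.14 + ending $3,334.56

Ending inventory = $3,334.56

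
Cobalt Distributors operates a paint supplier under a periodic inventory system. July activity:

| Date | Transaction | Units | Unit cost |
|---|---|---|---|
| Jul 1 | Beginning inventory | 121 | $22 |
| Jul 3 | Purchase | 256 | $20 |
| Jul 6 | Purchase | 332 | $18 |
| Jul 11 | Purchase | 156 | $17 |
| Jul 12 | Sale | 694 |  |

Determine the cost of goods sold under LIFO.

COGS = $12,748

Jul 12, 694 sold [LIFO — newest first]: 156 @ $17 + 332 @ $18 + 206 @ $20 = $12,748
Ending inventory: 121 @ $22 + 50 @ $20 = $3,662
Check: goods available $16,410 = COGS $12,748 + ending $3,662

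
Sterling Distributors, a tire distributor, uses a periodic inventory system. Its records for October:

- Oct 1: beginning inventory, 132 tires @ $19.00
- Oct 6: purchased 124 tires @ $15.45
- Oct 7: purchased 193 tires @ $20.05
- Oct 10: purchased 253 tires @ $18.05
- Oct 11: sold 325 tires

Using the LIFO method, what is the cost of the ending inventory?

Oct 11, 325 sold [LIFO — newest first]: 253 @ $18.05 + 72 @ $20.05 = $6,010.25
Ending inventory: 132 @ $19.00 + 124 @ $15.45 + 121 @ $20.05 = $6,849.85
Check: goods available $12,860.10 = COGS $6,010.25 + ending $6,849.85

Ending inventory = $6,849.85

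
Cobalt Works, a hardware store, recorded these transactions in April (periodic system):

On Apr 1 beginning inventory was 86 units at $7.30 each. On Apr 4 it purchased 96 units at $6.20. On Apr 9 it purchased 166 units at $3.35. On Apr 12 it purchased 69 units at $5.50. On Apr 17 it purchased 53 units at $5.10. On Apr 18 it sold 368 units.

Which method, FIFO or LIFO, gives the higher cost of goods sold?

FIFO

FIFO COGS: 86 @ $7.30 + 96 @ $6.20 + 166 @ $3.35 + 20 @ $5.50 = $1,889.10
LIFO COGS: 53 @ $5.10 + 69 @ $5.50 + 166 @ $3.35 + 80 @ $6.20 = $1,701.90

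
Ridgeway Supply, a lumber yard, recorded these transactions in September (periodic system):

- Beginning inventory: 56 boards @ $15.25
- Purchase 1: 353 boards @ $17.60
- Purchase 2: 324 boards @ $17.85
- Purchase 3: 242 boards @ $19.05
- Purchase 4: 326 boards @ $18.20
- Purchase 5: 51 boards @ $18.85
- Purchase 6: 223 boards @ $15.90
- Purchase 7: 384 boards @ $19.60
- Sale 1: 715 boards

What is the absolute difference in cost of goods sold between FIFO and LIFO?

FIFO COGS: 56 @ $15.25 + 353 @ $17.60 + 306 @ $17.85 = $12,528.90
LIFO COGS: 384 @ $19.60 + 223 @ $15.90 + 51 @ $18.85 + 57 @ $18.20 = $13,070.85
Difference = |$12,528.90 − $13,070.85| = $541.95

$541.95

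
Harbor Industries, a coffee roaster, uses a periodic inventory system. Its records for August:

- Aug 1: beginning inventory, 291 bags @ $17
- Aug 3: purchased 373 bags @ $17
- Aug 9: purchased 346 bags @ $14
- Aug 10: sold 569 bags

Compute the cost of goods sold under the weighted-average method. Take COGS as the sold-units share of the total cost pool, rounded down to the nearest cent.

COGS = $9,088.22

Aug 10, sell 569: 569/1010 × $16,132.00 → $9,088.22
Ending inventory (cost pool remaining) = $7,043.78
Check: goods available $16,132.00 = COGS $9,088.22 + ending $7,043.78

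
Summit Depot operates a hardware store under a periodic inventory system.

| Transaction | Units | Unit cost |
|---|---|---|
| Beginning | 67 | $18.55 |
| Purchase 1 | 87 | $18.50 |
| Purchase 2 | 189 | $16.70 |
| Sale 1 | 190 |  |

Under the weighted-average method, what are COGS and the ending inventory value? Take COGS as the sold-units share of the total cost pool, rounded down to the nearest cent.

Sale 1, sell 190: 190/343 × $6,008.65 → $3,328.40
Ending inventory (cost pool remaining) = $2,680.25

COGS = $3,328.40; ending inventory = $2,680.25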